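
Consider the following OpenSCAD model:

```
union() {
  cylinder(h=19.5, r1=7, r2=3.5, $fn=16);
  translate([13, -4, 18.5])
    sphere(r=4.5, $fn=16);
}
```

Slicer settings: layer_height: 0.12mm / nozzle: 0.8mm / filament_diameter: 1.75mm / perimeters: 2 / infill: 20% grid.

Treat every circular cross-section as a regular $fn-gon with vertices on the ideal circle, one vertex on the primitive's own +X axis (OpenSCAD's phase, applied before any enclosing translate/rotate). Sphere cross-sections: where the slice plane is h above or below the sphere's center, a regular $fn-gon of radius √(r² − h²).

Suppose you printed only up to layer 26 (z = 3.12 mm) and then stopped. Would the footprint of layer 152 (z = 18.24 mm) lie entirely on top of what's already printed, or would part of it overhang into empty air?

Compare the two slices. At z = 3.12: the cone (r1=7→r2=3.5) has section circumradius 6.440 here — a regular 16-gon (area = (16/2)·6.440²·sin(360°/16) = 126.97 mm²); the sphere at (13, -4) is not intersected at this z (|z−center|=15.380 > r=4.5); Taking the union: only the cone is present, so the union is just that shape — area = 126.97 mm². At z = 18.24: the cone contributes a regular 16-gon of circumradius 3.726 (interpolated between r1=7 and r2=3.5 at t=0.935) (area = (16/2)·3.726²·sin(360°/16) = 42.51 mm²); the r=4.5 sphere at (13, -4) contributes a regular 16-gon of circumradius √(4.5²−0.26²) = 4.492 (area = (16/2)·4.492²·sin(360°/16) = 61.79 mm²); Taking the union: the 2 present regions are separate (no shared area or edge), so areas and boundary lengths simply add and each stays a separate island — area = 104.29 mm². Checking containment: at z = 18.24 the cross-section extends beyond the z = 3.12 cross-section by about 61.79 mm².

part overhangs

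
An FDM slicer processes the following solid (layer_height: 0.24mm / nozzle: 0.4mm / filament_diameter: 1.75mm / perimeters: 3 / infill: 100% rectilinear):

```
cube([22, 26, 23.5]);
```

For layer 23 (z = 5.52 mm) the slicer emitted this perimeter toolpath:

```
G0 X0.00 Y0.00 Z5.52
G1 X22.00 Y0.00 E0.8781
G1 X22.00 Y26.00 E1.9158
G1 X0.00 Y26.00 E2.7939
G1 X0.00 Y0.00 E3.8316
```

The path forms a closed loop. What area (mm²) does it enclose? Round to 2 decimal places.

Apply the shoelace formula to the sequence of (X, Y) vertices; enclosed area = 572.00 mm².

572.00 mm²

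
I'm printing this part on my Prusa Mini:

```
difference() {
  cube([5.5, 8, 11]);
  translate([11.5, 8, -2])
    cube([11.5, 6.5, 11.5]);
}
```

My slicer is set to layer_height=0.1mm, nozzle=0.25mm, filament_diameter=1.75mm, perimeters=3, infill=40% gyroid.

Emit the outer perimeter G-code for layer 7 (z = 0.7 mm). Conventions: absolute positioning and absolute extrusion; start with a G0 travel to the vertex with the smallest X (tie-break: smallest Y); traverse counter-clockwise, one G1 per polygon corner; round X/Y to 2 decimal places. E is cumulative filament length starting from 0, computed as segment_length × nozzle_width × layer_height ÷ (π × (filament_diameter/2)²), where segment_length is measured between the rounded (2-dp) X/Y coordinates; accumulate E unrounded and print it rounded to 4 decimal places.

At z = 0.7 mm: the cube (footprint 5.5×8) is included at this height; the 11.5×6.5 cube at (11.5, 8) contributes its full rectangle; Taking the first minus the rest: starting from the 5.5×8 cube, the 11.5×6.5 cube at (11.5, 8) misses the remaining region (no effect) — 1 connected region. The outline is a single polygon with 4 vertices. Extrusion per mm of travel: 0.25 × 0.1 / (π × 0.875²) = 0.010394. Accumulating E over each segment gives final E = 0.2806.

G0 X0.00 Y0.00 Z0.70
G1 X5.50 Y0.00 E0.0572
G1 X5.50 Y8.00 E0.1403
G1 X0.00 Y8.00 E0.1975
G1 X0.00 Y0.00 E0.2806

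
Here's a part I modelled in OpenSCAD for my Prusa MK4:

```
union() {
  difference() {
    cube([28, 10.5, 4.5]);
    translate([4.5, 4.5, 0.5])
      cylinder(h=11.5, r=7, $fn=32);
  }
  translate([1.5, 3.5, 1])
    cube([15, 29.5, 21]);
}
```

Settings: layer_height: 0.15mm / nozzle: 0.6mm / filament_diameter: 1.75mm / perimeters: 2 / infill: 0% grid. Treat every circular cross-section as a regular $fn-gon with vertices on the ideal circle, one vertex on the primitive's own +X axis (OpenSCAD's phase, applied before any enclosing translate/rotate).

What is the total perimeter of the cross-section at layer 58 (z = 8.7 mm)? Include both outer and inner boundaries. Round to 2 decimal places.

At z = 8.7 mm: the cube is not intersected at this z (z outside [0, 4.5]); the r=7 cylinder at (4.5, 4.5) gives a regular 32-gon of circumradius 7 (constant along its height) (perimeter = 2·32·7.000·sin(180°/32) = 43.91 mm); After the difference (first − rest): the first operand is absent here, so nothing remains; the cube at (1.5, 3.5) is present — its section is the full 15×29.5 rectangle (perimeter 89.00 mm); Taking the union: only the 15×29.5 cube at (1.5, 3.5) is present, so the union is just that shape — boundary = 89.00 mm. Overall, the cross-section is a single solid region. Total boundary length (outer) = 89.00 mm.

89.00 mm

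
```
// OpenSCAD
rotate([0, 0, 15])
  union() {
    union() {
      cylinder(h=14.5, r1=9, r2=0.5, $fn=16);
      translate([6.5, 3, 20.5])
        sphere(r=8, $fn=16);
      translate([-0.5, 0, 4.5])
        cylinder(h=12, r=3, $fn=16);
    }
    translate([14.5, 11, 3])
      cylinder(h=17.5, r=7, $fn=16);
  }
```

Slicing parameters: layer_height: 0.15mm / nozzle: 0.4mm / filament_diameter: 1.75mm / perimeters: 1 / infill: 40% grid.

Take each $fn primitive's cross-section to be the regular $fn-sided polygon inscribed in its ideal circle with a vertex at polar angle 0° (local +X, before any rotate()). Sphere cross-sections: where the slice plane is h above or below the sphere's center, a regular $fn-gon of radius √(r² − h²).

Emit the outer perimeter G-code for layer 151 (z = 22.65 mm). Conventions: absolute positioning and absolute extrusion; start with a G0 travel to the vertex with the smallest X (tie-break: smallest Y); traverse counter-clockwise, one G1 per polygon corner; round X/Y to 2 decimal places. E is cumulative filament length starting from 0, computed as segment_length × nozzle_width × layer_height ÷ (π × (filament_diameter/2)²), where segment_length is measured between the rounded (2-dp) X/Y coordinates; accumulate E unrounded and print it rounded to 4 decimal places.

G0 X-2.14 Y5.59 Z22.65
G1 X-1.94 Y2.59 E0.0750
G1 X-0.61 Y-0.11 E0.1501
G1 X1.65 Y-2.09 E0.2250
G1 X4.50 Y-3.06 E0.3001
G1 X7.50 Y-2.86 E0.3751
G1 X10.19 Y-1.53 E0.4500
G1 X12.18 Y0.73 E0.5251
G1 X13.14 Y3.57 E0.5999
G1 X12.95 Y6.57 E0.6749
G1 X11.62 Y9.27 E0.7500
G1 X9.35 Y11.25 E0.8251
G1 X6.51 Y12.22 E0.9000
G1 X3.51 Y12.02 E0.9750
G1 X0.81 Y10.69 E1.0500
G1 X-1.17 Y8.43 E1.1250
G1 X-2.14 Y5.59 E1.1998

At z = 22.65 mm: the cone does not reach this height (z outside [0, 14.5]); the sphere at (6.5, 3): section is a regular 16-gon, circumradius = √(r²−h²) = √(8²−2.15²) = 7.706; the cylinder at (-0.5, 0) is not intersected at this z (z outside [4.5, 16.5]); Taking the union: only the r=8 sphere at (6.5, 3) is present, so the union is just that shape — 1 connected region; the cylinder at (14.5, 11) is absent (z outside [3, 20.5]); Merging all regions: only the result so far is present, so the union is just that shape — 1 connected region; (rotated 15° about Z; rotation is an isometry so areas/perimeters/island counts are preserved). The outline is a single polygon with 16 vertices. Extrusion per mm of travel: 0.4 × 0.15 / (π × 0.875²) = 0.024945. Accumulating E over each segment gives final E = 1.1998.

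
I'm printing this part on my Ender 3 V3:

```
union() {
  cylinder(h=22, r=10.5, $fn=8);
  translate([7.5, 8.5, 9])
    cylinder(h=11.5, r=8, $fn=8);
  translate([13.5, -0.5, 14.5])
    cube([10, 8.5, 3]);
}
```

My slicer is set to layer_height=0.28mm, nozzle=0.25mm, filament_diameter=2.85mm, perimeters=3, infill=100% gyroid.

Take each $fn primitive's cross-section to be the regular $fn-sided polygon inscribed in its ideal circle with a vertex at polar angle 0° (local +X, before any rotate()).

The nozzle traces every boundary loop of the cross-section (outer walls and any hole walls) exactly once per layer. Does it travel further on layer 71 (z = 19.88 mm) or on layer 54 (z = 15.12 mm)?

Layer 71 (z = 19.88): the cylinder: section is a regular 8-gon, circumradius r=10.5 (perimeter = 2·8·10.500·sin(180°/8) = 64.29 mm); the r=8 cylinder at (7.5, 8.5) gives a regular 8-gon of circumradius 8 (constant along its height) (perimeter = 2·8·8.000·sin(180°/8) = 48.98 mm); the cube at (13.5, -0.5) does not reach this height (z outside [14.5, 17.5]); Taking the union: the regions partially overlap (shared area 56.83 mm²), so the edge portions inside another operand are dropped and the merged outline is re-measured after clipping — boundary = 82.25 mm. So its perimeter = 82.25 mm. Layer 54 (z = 15.12): the r=10.5 cylinder gives a regular 8-gon of circumradius 10.5 (constant along its height) (perimeter = 2·8·10.500·sin(180°/8) = 64.29 mm); the r=8 cylinder at (7.5, 8.5) contributes a regular 8-gon of circumradius 8 (perimeter = 2·8·8.000·sin(180°/8) = 48.98 mm); the cube at (13.5, -0.5) is present — its section is the full 10×8.5 rectangle (perimeter 37.00 mm); Combining (union): the regions partially overlap (shared area 60.71 mm²), so the edge portions inside another operand are dropped and the merged outline is re-measured after clipping — boundary = 108.44 mm. So its perimeter = 108.44 mm. Layer 54 is larger (108.44 vs 82.25 mm).

layer 54 (z = 15.12 mm)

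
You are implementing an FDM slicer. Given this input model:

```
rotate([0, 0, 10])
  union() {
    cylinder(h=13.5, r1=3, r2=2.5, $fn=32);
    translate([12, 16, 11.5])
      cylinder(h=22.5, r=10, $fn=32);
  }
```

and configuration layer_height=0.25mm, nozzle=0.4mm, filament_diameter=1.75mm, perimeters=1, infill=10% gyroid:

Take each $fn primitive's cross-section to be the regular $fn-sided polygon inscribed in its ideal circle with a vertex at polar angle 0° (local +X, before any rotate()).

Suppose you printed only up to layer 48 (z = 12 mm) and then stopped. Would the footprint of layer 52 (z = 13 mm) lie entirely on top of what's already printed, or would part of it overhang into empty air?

Compare the two slices. At z = 12: the cone: at t=0.889 of its height the radius interpolates to r₁+(r₂−r₁)t = 2.556, giving a regular 32-gon of that circumradius (area = (32/2)·2.556²·sin(360°/32) = 20.39 mm²); the r=10 cylinder at (12, 16) contributes a regular 32-gon of circumradius 10 (area = (32/2)·10.000²·sin(360°/32) = 312.14 mm²); Combining (union): the 2 present regions are separate (no shared area or edge), so areas and boundary lengths simply add and each stays a separate island — area = 332.53 mm²; (whole slice rotated 10° about Z — lengths, areas and connectivity unchanged). At z = 13: the cone (r1=3→r2=2.5) has section circumradius 2.519 here — a regular 32-gon (area = (32/2)·2.519²·sin(360°/32) = 19.80 mm²); the r=10 cylinder at (12, 16) contributes a regular 32-gon of circumradius 10 (area = (32/2)·10.000²·sin(360°/32) = 312.14 mm²); Merging all regions: the 2 present regions are separate (no shared area or edge), so areas and boundary lengths simply add and each stays a separate island — area = 331.94 mm²; (whole slice rotated 10° about Z — lengths, areas and connectivity unchanged). Checking containment: the cross-section at z = 13 is a subset of the cross-section at z = 12.

entirely on top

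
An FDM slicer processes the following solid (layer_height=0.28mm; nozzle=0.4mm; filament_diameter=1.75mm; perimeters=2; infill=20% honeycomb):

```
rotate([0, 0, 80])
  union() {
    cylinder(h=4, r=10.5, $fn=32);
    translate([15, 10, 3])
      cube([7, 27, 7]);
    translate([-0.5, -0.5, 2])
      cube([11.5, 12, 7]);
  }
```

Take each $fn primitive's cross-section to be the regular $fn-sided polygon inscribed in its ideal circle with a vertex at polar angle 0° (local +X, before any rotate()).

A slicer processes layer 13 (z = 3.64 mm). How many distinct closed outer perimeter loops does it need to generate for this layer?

At z = 3.64 mm: the r=10.5 cylinder gives a regular 32-gon of circumradius 10.5 (constant along its height); the cube at (15, 10) is present — its section is the full 7×27 rectangle; the cube at (-0.5, -0.5) (footprint 11.5×12) is included at this height; Taking the union: the regions partially overlap (shared area 96.76 mm²), so overlapping operands fuse into one piece — 2 connected regions; (rotated 80° about Z; rotation is an isometry so areas/perimeters/island counts are preserved). The result has 2 disconnected regions.

2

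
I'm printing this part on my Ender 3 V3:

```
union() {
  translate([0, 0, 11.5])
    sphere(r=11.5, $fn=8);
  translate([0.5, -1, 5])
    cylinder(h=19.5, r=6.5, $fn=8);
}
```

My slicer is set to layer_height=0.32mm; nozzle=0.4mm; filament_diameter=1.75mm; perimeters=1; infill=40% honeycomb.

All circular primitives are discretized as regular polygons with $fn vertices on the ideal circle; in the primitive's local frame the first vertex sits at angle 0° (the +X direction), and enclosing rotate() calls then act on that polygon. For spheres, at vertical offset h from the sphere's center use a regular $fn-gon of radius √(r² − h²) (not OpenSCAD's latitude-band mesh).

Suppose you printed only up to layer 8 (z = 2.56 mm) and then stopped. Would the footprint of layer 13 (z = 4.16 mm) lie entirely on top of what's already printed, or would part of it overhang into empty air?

Compare the two slices. At z = 2.56: the sphere: section is a regular 8-gon, circumradius = √(r²−h²) = √(11.5²−8.94²) = 7.234 (area = (8/2)·7.234²·sin(360°/8) = 148.00 mm²); the cylinder at (0.5, -1) is absent (z outside [5, 24.5]); Combining (union): only the r=11.5 sphere is present, so the union is just that shape — area = 148.00 mm². At z = 4.16: the r=11.5 sphere contributes a regular 8-gon of circumradius √(11.5²−7.34²) = 8.853 (area = (8/2)·8.853²·sin(360°/8) = 221.68 mm²); the cylinder at (0.5, -1) does not reach this height (z outside [5, 24.5]); Taking the union: only the r=11.5 sphere is present, so the union is just that shape — area = 221.68 mm². Checking containment: at z = 4.16 the cross-section extends beyond the z = 2.56 cross-section by about 73.67 mm².

part overhangs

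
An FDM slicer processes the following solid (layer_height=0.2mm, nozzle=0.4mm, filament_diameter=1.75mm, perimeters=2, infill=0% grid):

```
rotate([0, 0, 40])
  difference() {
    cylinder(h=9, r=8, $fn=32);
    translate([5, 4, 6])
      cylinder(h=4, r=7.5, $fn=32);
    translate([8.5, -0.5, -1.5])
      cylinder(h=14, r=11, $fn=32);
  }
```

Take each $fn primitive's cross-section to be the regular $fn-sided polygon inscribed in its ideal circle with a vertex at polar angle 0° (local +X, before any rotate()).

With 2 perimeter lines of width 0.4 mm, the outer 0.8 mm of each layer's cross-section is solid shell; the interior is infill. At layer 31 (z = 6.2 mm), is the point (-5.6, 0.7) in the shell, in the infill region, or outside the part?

At z = 6.2 mm: the r=8 cylinder contributes a regular 32-gon of circumradius 8; the r=7.5 cylinder at (5, 4) gives a regular 32-gon of circumradius 7.5 (constant along its height); the r=11 cylinder at (8.5, -0.5) contributes a regular 32-gon of circumradius 11; After the difference (first − rest): starting from the r=8 cylinder, the r=7.5 cylinder at (5, 4) partially overlaps it — only the 91.32 mm² overlap (of its 175.58 mm²) is removed, clipping the outline; the r=11 cylinder at (8.5, -0.5) partially overlaps it — only the 39.11 mm² overlap (of its 377.69 mm²) is removed, clipping the outline — 1 connected region; (whole slice rotated 40° about Z — lengths, areas and connectivity unchanged). Overall, the cross-section is a single solid region. Undo the 40° rotation: the query point maps to (-3.840, 4.136) in the un-rotated model frame. The nearest boundary edge runs (-2.36, 5.46)→(-2.50, 4.00); distance from the point to it = 1.35 mm. The point is inside the cross-section and 1.35 mm from the nearest boundary — more than the 0.8 mm shell width (2 × 0.4), so it's in the infill interior.

infill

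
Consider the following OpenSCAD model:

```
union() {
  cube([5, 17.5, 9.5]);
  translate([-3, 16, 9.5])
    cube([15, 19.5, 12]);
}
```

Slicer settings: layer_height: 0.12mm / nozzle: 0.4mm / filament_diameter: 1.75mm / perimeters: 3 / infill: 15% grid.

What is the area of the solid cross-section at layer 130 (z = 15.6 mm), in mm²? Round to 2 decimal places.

At z = 15.6 mm: the cube is absent (z outside [0, 9.5]); the cube at (-3, 16) is present — its section is the full 15×19.5 rectangle (area 292.50 mm²); Taking the union: only the 15×19.5 cube at (-3, 16) is present, so the union is just that shape — area = 292.50 mm². Overall, the cross-section is a single solid region. Net area = 292.50 mm².

292.50 mm²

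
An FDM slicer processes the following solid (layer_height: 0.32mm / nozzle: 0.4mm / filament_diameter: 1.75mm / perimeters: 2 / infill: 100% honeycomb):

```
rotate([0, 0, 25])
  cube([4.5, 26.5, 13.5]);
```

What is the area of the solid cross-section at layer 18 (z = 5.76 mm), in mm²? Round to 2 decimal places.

At z = 5.76 mm: the cube is present — its section is the full 4.5×26.5 rectangle (area 119.25 mm²); (whole slice rotated 25° about Z — lengths, areas and connectivity unchanged). Overall, the cross-section is a single solid region. Net area = 119.25 mm².

119.25 mm²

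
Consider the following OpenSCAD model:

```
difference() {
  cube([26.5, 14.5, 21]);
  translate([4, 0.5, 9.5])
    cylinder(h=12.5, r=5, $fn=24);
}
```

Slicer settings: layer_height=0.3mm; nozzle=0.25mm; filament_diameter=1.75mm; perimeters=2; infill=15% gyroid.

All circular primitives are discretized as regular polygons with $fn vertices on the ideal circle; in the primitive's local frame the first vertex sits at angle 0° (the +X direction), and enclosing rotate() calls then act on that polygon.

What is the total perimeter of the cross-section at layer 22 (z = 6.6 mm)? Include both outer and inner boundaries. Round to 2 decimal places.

At z = 6.6 mm: the cube (footprint 26.5×14.5) is included at this height (perimeter 82.00 mm); the cylinder at (4, 0.5) does not reach this height (z outside [9.5, 22]); After the difference (first − rest): none of the subtracted shapes is present at this height, so the 26.5×14.5 cube is unchanged — boundary = 82.00 mm. Overall, the cross-section is a single solid region. Total boundary length (outer) = 82.00 mm.

82.00 mm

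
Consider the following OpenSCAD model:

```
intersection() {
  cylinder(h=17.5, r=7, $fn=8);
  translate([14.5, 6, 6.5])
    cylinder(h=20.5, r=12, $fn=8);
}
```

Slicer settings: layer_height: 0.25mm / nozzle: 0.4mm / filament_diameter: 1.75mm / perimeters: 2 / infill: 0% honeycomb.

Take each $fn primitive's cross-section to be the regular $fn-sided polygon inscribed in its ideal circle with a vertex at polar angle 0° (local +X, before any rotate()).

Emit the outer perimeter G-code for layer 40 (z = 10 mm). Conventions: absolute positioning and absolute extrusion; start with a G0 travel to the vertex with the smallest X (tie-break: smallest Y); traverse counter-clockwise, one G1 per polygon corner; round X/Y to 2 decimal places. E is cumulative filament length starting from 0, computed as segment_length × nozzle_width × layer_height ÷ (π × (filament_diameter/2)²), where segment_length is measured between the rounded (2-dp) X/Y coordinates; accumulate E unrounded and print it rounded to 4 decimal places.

At z = 10 mm: the r=7 cylinder gives a regular 8-gon of circumradius 7 (constant along its height); the r=12 cylinder at (14.5, 6) gives a regular 8-gon of circumradius 12 (constant along its height); Keeping only the common overlap: the r=12 cylinder at (14.5, 6) partially overlaps the r=7 cylinder; clipping to the common part keeps 13.44 mm² — 1 connected region. The outline is a single polygon with 4 vertices. Extrusion per mm of travel: 0.4 × 0.25 / (π × 0.875²) = 0.041575. Accumulating E over each segment gives final E = 0.8190.

G0 X2.52 Y5.96 Z10.00
G1 X5.99 Y-2.43 E0.3775
G1 X7.00 Y0.00 E0.4869
G1 X4.95 Y4.95 E0.7096
G1 X2.52 Y5.96 E0.8190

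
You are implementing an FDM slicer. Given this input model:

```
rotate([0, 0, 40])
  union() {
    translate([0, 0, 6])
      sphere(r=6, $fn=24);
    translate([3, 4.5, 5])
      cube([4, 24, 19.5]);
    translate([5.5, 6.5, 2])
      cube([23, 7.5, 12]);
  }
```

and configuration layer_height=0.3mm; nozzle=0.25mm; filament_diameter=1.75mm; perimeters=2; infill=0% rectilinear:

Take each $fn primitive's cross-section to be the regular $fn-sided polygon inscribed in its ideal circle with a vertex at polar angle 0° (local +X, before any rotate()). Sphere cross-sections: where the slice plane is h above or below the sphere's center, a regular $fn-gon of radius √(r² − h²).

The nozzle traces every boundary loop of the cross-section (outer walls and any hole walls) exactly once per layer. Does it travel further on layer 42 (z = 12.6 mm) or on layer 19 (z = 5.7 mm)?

Layer 42 (z = 12.6): the sphere does not reach this height (|z−center|=6.600 > r=6); the 4×24 cube at (3, 4.5) contributes its full rectangle (perimeter 56.00 mm); the cube at (5.5, 6.5) (footprint 23×7.5) is included at this height (perimeter 61.00 mm); Merging all regions: the regions partially overlap (shared area 11.25 mm²), so the edge portions inside another operand are dropped and the merged outline is re-measured after clipping — boundary = 99.00 mm; (whole slice rotated 40° about Z — lengths, areas and connectivity unchanged). So its perimeter = 99.00 mm. Layer 19 (z = 5.7): the sphere: section is a regular 24-gon, circumradius = √(r²−h²) = √(6²−0.3²) = 5.992 (perimeter = 2·24·5.992·sin(180°/24) = 37.54 mm); the cube at (3, 4.5) (footprint 4×24) is included at this height (perimeter 56.00 mm); the cube at (5.5, 6.5) (footprint 23×7.5) is included at this height (perimeter 61.00 mm); Merging all regions: the regions partially overlap (shared area 11.56 mm²), so the edge portions inside another operand are dropped and the merged outline is re-measured after clipping — boundary = 133.83 mm; (whole slice rotated 40° about Z — lengths, areas and connectivity unchanged). So its perimeter = 133.83 mm. Layer 19 is larger (133.83 vs 99.00 mm).

layer 19 (z = 5.7 mm)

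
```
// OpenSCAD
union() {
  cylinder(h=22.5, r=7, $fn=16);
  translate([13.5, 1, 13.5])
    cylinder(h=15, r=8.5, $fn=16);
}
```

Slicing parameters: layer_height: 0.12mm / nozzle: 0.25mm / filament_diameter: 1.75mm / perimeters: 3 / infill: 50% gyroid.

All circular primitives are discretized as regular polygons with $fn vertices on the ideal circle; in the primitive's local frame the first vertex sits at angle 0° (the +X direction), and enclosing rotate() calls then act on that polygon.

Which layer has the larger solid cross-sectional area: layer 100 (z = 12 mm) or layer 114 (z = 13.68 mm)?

Layer 100 (z = 12): the r=7 cylinder contributes a regular 16-gon of circumradius 7 (area = (16/2)·7.000²·sin(360°/16) = 150.01 mm²); the cylinder at (13.5, 1) does not reach this height (z outside [13.5, 28.5]); Combining (union): only the r=7 cylinder is present, so the union is just that shape — area = 150.01 mm². So its area = 150.01 mm². Layer 114 (z = 13.68): the r=7 cylinder contributes a regular 16-gon of circumradius 7 (area = (16/2)·7.000²·sin(360°/16) = 150.01 mm²); the r=8.5 cylinder at (13.5, 1) contributes a regular 16-gon of circumradius 8.5 (area = (16/2)·8.500²·sin(360°/16) = 221.19 mm²); Combining (union): the regions partially overlap — summed areas 371.20 mm² minus the doubly-counted overlap 8.47 mm² gives 362.74 mm² — area = 362.74 mm². So its area = 362.74 mm². Layer 114 is larger (362.74 vs 150.01 mm²).

layer 114 (z = 13.68 mm)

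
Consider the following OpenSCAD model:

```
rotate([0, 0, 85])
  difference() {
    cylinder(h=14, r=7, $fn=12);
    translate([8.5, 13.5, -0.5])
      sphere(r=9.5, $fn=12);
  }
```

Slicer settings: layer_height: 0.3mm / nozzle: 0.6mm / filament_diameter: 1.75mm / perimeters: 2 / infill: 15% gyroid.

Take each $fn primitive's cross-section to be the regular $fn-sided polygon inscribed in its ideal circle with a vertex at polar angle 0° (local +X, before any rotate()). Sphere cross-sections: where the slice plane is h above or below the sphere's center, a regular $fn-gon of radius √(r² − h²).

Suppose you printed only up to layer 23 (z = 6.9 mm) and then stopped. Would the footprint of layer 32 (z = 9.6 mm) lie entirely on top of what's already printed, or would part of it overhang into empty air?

Compare the two slices. At z = 6.9: the cylinder: section is a regular 12-gon, circumradius r=7 (area = (12/2)·7.000²·sin(360°/12) = 147.00 mm²); the r=9.5 sphere at (8.5, 13.5) contributes a regular 12-gon of circumradius √(9.5²−7.4²) = 5.957 (area = (12/2)·5.957²·sin(360°/12) = 106.47 mm²); Taking the first minus the rest: starting from the r=7 cylinder (147.00 mm²), the r=9.5 sphere at (8.5, 13.5) misses the remaining region (no effect) — area = 147.00 mm²; (whole slice rotated 85° about Z — lengths, areas and connectivity unchanged). At z = 9.6: the r=7 cylinder contributes a regular 12-gon of circumradius 7 (area = (12/2)·7.000²·sin(360°/12) = 147.00 mm²); the sphere at (8.5, 13.5) does not reach this height (|z−center|=10.100 > r=9.5); Taking the first minus the rest: none of the subtracted shapes is present at this height, so the r=7 cylinder is unchanged — area = 147.00 mm²; (rotated 85° about Z; rotation is an isometry so areas/perimeters/island counts are preserved). Checking containment: the cross-section at z = 9.6 is a subset of the cross-section at z = 6.9.

entirely on top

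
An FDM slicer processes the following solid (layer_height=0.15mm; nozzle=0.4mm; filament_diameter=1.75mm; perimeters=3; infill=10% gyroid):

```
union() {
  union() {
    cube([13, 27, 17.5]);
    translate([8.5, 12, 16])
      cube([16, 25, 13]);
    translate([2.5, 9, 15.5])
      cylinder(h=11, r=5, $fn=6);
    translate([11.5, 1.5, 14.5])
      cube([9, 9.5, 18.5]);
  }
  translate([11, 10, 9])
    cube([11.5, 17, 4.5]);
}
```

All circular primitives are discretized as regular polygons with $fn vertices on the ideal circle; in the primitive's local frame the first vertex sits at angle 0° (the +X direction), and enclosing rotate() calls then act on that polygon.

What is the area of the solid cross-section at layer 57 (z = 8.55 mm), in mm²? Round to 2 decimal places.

351.00 mm²

At z = 8.55 mm: the 13×27 cube contributes its full rectangle (area 351.00 mm²); the cube at (8.5, 12) does not reach this height (z outside [16, 29]); the cylinder at (2.5, 9) is absent (z outside [15.5, 26.5]); the cube at (11.5, 1.5) is absent (z outside [14.5, 33]); Taking the union: only the 13×27 cube is present, so the union is just that shape — area = 351.00 mm²; the cube at (11, 10) is not intersected at this z (z outside [9, 13.5]); Combining (union): only that combined region is present, so the union is just that shape — area = 351.00 mm². Overall, the cross-section is a single solid region. Net area = 351.00 mm².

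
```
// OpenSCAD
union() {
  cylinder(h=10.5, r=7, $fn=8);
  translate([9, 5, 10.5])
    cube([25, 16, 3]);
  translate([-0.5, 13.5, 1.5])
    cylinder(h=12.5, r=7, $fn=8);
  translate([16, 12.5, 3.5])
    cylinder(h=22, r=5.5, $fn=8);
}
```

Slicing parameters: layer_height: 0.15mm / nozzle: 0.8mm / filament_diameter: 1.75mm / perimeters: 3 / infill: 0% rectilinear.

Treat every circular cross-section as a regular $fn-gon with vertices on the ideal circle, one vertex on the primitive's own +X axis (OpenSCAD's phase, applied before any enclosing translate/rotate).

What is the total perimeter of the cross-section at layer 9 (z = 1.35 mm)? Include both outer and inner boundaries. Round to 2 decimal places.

42.86 mm

At z = 1.35 mm: the r=7 cylinder gives a regular 8-gon of circumradius 7 (constant along its height) (perimeter = 2·8·7.000·sin(180°/8) = 42.86 mm); the cube at (9, 5) is absent (z outside [10.5, 13.5]); the cylinder at (-0.5, 13.5) is not intersected at this z (z outside [1.5, 14]); the cylinder at (16, 12.5) is not intersected at this z (z outside [3.5, 25.5]); Combining (union): only the r=7 cylinder is present, so the union is just that shape — boundary = 42.86 mm. Overall, the cross-section is a single solid region. Total boundary length (outer) = 42.86 mm.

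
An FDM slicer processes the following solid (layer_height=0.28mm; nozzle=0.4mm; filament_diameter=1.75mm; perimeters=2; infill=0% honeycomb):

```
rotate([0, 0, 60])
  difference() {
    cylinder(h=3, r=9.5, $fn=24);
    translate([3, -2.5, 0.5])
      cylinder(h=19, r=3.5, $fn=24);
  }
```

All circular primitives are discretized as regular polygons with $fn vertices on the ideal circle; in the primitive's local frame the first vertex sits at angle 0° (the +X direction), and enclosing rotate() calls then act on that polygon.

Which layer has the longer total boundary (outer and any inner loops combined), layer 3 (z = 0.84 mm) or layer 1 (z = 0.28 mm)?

Layer 3 (z = 0.84): the r=9.5 cylinder contributes a regular 24-gon of circumradius 9.5 (perimeter = 2·24·9.500·sin(180°/24) = 59.52 mm); the r=3.5 cylinder at (3, -2.5) gives a regular 24-gon of circumradius 3.5 (constant along its height) (perimeter = 2·24·3.500·sin(180°/24) = 21.93 mm); Subtracting the remaining from the first: starting from the r=9.5 cylinder, the r=3.5 cylinder at (3, -2.5) lies wholly inside it (removes its full 38.05 mm² and its 21.93 mm outline becomes a hole wall) — boundary (outer + 1 inner loop) = 81.45 mm; (rotated 60° about Z; rotation is an isometry so areas/perimeters/island counts are preserved). So its perimeter = 81.45 mm. Layer 1 (z = 0.28): the cylinder: section is a regular 24-gon, circumradius r=9.5 (perimeter = 2·24·9.500·sin(180°/24) = 59.52 mm); the cylinder at (3, -2.5) is not intersected at this z (z outside [0.5, 19.5]); After the difference (first − rest): none of the subtracted shapes is present at this height, so the r=9.5 cylinder is unchanged — boundary = 59.52 mm; (whole slice rotated 60° about Z — lengths, areas and connectivity unchanged). So its perimeter = 59.52 mm. Layer 3 is larger (81.45 vs 59.52 mm).

layer 3 (z = 0.84 mm)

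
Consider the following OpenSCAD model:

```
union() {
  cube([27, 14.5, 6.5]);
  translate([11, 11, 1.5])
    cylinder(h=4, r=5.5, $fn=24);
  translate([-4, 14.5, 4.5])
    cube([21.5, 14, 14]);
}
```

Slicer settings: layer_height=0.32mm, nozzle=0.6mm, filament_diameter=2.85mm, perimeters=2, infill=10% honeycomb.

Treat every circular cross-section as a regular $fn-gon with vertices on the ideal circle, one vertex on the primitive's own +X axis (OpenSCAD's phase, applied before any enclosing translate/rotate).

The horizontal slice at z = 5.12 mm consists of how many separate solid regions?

At z = 5.12 mm: the cube (footprint 27×14.5) is included at this height; the r=5.5 cylinder at (11, 11) gives a regular 24-gon of circumradius 5.5 (constant along its height); the cube at (-4, 14.5) (footprint 21.5×14) is included at this height; Merging all regions: the regions partially overlap (shared area 93.95 mm²), so overlapping operands fuse into one piece — 1 connected region. The result has 1 disconnected region.

1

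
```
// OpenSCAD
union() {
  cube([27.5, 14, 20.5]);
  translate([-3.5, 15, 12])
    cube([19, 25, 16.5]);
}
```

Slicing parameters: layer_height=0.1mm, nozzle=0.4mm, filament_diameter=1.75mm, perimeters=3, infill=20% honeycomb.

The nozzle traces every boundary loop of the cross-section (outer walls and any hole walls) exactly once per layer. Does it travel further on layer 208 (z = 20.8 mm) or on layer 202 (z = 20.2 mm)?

Layer 208 (z = 20.8): the cube is not intersected at this z (z outside [0, 20.5]); the 19×25 cube at (-3.5, 15) contributes its full rectangle (perimeter 88.00 mm); Taking the union: only the 19×25 cube at (-3.5, 15) is present, so the union is just that shape — boundary = 88.00 mm. So its perimeter = 88.00 mm. Layer 202 (z = 20.2): the cube (footprint 27.5×14) is included at this height (perimeter 83.00 mm); the cube at (-3.5, 15) is present — its section is the full 19×25 rectangle (perimeter 88.00 mm); Combining (union): the 2 present regions are separate (no shared area or edge), so areas and boundary lengths simply add and each stays a separate island — boundary = 171.00 mm. So its perimeter = 171.00 mm. Layer 202 is larger (171.00 vs 88.00 mm).

layer 202 (z = 20.2 mm)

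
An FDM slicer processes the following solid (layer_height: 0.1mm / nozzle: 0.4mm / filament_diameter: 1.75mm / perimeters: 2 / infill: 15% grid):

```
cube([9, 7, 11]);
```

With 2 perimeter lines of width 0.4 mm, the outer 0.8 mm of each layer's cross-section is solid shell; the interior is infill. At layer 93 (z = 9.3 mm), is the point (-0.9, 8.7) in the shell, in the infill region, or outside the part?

At z = 9.3 mm: the cube is present — its section is the full 9×7 rectangle. Overall, the cross-section is a single solid region. The nearest boundary edge runs (9.00, 7.00)→(0.00, 7.00); distance from the point to it = 1.92 mm. The point is not inside any of the regions above, so it lies outside the cross-section (1.92 mm from the nearest boundary).

outside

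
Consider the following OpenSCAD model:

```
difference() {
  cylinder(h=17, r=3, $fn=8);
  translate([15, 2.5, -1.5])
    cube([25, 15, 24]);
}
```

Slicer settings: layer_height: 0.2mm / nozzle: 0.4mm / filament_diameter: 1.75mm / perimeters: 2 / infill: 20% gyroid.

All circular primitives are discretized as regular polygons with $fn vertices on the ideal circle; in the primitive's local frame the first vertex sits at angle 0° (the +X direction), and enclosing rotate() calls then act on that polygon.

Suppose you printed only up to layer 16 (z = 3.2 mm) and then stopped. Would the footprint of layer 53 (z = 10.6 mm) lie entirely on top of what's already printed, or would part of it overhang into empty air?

Compare the two slices. At z = 3.2: the r=3 cylinder contributes a regular 8-gon of circumradius 3 (area = (8/2)·3.000²·sin(360°/8) = 25.46 mm²); the cube at (15, 2.5) (footprint 25×15) is included at this height (area 375.00 mm²); Taking the first minus the rest: starting from the r=3 cylinder (25.46 mm²), the 25×15 cube at (15, 2.5) misses the remaining region (no effect) — area = 25.46 mm². At z = 10.6: the r=3 cylinder gives a regular 8-gon of circumradius 3 (constant along its height) (area = (8/2)·3.000²·sin(360°/8) = 25.46 mm²); the 25×15 cube at (15, 2.5) contributes its full rectangle (area 375.00 mm²); Taking the first minus the rest: starting from the r=3 cylinder (25.46 mm²), the 25×15 cube at (15, 2.5) misses the remaining region (no effect) — area = 25.46 mm². Checking containment: the cross-section at z = 10.6 is a subset of the cross-section at z = 3.2.

entirely on top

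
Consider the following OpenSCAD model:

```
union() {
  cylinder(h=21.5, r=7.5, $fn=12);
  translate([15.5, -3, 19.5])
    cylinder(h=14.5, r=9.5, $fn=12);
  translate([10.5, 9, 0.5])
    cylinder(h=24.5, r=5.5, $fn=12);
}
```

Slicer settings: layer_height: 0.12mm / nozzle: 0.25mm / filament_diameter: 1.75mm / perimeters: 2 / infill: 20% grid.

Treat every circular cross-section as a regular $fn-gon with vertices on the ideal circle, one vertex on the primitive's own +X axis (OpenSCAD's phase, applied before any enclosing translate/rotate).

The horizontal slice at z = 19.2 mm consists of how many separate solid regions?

2

At z = 19.2 mm: the r=7.5 cylinder contributes a regular 12-gon of circumradius 7.5; the cylinder at (15.5, -3) is not intersected at this z (z outside [19.5, 34]); the cylinder at (10.5, 9): section is a regular 12-gon, circumradius r=5.5; Taking the union: the 2 present regions are separate (no shared area or edge), so areas and boundary lengths simply add and each stays a separate island — 2 connected regions. The result has 2 disconnected regions.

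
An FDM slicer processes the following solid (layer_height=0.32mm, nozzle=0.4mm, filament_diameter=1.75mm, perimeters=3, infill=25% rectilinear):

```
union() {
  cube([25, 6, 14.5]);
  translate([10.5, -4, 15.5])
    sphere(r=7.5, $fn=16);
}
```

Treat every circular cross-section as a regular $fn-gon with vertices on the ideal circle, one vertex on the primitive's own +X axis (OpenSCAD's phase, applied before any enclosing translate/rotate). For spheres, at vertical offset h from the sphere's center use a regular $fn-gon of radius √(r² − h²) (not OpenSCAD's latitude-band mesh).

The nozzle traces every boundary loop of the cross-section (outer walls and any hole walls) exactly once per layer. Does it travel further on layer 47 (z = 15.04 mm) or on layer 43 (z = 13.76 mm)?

layer 43 (z = 13.76 mm)

Layer 47 (z = 15.04): the cube is not intersected at this z (z outside [0, 14.5]); the r=7.5 sphere at (10.5, -4) contributes a regular 16-gon of circumradius √(7.5²−0.46²) = 7.486 (perimeter = 2·16·7.486·sin(180°/16) = 46.73 mm); Merging all regions: only the r=7.5 sphere at (10.5, -4) is present, so the union is just that shape — boundary = 46.73 mm. So its perimeter = 46.73 mm. Layer 43 (z = 13.76): the 25×6 cube contributes its full rectangle (perimeter 62.00 mm); the r=7.5 sphere at (10.5, -4) slices to a regular 16-gon of circumradius 7.295 (√(r²−h²) with h=1.74 from center) (perimeter = 2·16·7.295·sin(180°/16) = 45.54 mm); Combining (union): the regions partially overlap (shared area 26.97 mm²), so the edge portions inside another operand are dropped and the merged outline is re-measured after clipping — boundary = 81.51 mm. So its perimeter = 81.51 mm. Layer 43 is larger (81.51 vs 46.73 mm).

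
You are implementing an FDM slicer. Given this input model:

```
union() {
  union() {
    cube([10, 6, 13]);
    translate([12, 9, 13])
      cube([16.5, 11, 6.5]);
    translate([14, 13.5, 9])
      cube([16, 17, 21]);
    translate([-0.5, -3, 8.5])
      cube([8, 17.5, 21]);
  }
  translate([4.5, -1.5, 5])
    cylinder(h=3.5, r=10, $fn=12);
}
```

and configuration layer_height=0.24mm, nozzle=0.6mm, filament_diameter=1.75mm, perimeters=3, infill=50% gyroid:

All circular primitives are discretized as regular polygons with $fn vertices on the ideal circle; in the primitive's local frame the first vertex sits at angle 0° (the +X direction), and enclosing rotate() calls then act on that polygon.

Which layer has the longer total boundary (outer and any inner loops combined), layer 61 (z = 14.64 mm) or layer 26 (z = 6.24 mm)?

Layer 61 (z = 14.64): the cube is not intersected at this z (z outside [0, 13]); the cube at (12, 9) (footprint 16.5×11) is included at this height (perimeter 55.00 mm); the cube at (14, 13.5) is present — its section is the full 16×17 rectangle (perimeter 66.00 mm); the cube at (-0.5, -3) is present — its section is the full 8×17.5 rectangle (perimeter 51.00 mm); Taking the union: the regions partially overlap (shared area 94.25 mm²), so the edge portions inside another operand are dropped and the merged outline is re-measured after clipping — boundary = 130.00 mm; the cylinder at (4.5, -1.5) does not reach this height (z outside [5, 8.5]); Combining (union): only that combined region is present, so the union is just that shape — boundary = 130.00 mm. So its perimeter = 130.00 mm. Layer 26 (z = 6.24): the 10×6 cube contributes its full rectangle (perimeter 32.00 mm); the cube at (12, 9) does not reach this height (z outside [13, 19.5]); the cube at (14, 13.5) is absent (z outside [9, 30]); the cube at (-0.5, -3) is absent (z outside [8.5, 29.5]); Merging all regions: only the 10×6 cube is present, so the union is just that shape — boundary = 32.00 mm; the r=10 cylinder at (4.5, -1.5) gives a regular 12-gon of circumradius 10 (constant along its height) (perimeter = 2·12·10.000·sin(180°/12) = 62.12 mm); Merging all regions: that combined region lies entirely inside the r=10 cylinder at (4.5, -1.5), so the union is just the r=10 cylinder at (4.5, -1.5) — boundary = 62.12 mm. So its perimeter = 62.12 mm. Layer 61 is larger (130.00 vs 62.12 mm).

layer 61 (z = 14.64 mm)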